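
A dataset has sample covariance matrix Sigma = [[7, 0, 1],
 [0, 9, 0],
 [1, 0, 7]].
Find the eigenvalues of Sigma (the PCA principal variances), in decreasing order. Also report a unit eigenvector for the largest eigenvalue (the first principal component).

Step 1 — characteristic polynomial p(λ) = det(λI - Sigma) = λ³ - tr·λ² + c_1·λ - det, where tr = trace, c_1 = sum of the principal 2×2 minors, det = det(Sigma):
  tr = 7 + 9 + 7 = 23,
  c_1 = (7·9 - (0)²) + (7·7 - (1)²) + (9·7 - (0)²) = 63 + 48 + 63 = 174,
  det = 7·(9·7 - (0)²) - (0)·((0)·7 - (0)·(1)) + (1)·((0)·(0) - 9·(1)) = 7·(63) - (0)·(0) + (1)·(-9) = 432.
  So p(λ) = λ³ - 23λ² + 174λ - 432.
Step 2 — look for an integer root (rational root theorem: any rational root is an integer divisor of 432). Testing λ = 6:
  p(6) = 216 - 828 + 1044 - 432 = 0  ✓
  Dividing out (λ - 6): p(λ) = (λ - 6)(λ² - 17λ + 72).
Step 3 — remaining eigenvalues from the quadratic λ² - 17λ + 72 = 0:
  Δ = 17² - 4·72 = 289 - 288 = 1,  λ = (17 ± √1)/2 = (17 ± 1)/2 = 9 or 8.
  Sorted: λ_1 = 9,  λ_2 = 8,  λ_3 = 6  (check: sum = 23 = tr ✓).

Step 4 — unit eigenvector for λ_1 = 9: v spans the null space of (Sigma - λ_1 I), whose rows are
  r_1 = (-2, 0, 1),  r_2 = (0, 0, 0),  r_3 = (1, 0, -2).
  v is orthogonal to every row, so take v ∝ r_1 × r_3 = ((0)·(-2) - (1)·(0), (1)·(1) - (-2)·(-2), (-2)·(0) - (0)·(1)) = (0, -3, 0).
  Rescale (divide by 3; multiply by -1 so the first nonzero entry is positive): u = (0, 1, 0).
  ||u|| = √((0)² + (1)² + (0)²) = √(1) = 1,  v_1 = u/||u|| ≈ (0, 1, 0) (||v_1|| = 1).

λ_1 = 9,  λ_2 = 8,  λ_3 = 6;  v_1 ≈ (0, 1, 0)


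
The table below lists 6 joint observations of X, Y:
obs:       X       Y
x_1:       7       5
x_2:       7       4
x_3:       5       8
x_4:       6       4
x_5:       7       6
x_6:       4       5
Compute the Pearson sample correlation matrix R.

Step 1 — column means:
  mean(X) = (7 + 7 + 5 + 6 + 7 + 4) / 6 = 36/6 = 6
  mean(Y) = (5 + 4 + 8 + 4 + 6 + 5) / 6 = 32/6 = 5.3333

Step 2 — sample variances and covariances s[i,j] = (1/(n-1)) · Σ_k (x_{k,i} - mean_i) · (x_{k,j} - mean_j), with n-1 = 5:
  s[X,X] = ((1)·(1) + (1)·(1) + (-1)·(-1) + (0)·(0) + (1)·(1) + (-2)·(-2)) / 5 = 8/5 = 1.6
  s[X,Y] = ((1)·(-0.3333) + (1)·(-1.3333) + (-1)·(2.6667) + (0)·(-1.3333) + (1)·(0.6667) + (-2)·(-0.3333)) / 5 = -3/5 = -0.6
  s[Y,Y] = ((-0.3333)·(-0.3333) + (-1.3333)·(-1.3333) + (2.6667)·(2.6667) + (-1.3333)·(-1.3333) + (0.6667)·(0.6667) + (-0.3333)·(-0.3333)) / 5 = 11.3333/5 = 2.2667
  Sample standard deviations s_i = √(s[i,i]):
  s(X) = √(1.6) = 1.2649
  s(Y) = √(2.2667) = 1.5055

Step 3 — r_{ij} = s_{ij} / (s_i · s_j):
  r[X,X] = 1 (diagonal).
  r[X,Y] = -0.6 / (1.2649 · 1.5055) = -0.6 / 1.9044 = -0.3151
  r[Y,Y] = 1 (diagonal).

R is symmetric with unit diagonal. Assembling:

R = [[1, -0.3151],
 [-0.3151, 1]]


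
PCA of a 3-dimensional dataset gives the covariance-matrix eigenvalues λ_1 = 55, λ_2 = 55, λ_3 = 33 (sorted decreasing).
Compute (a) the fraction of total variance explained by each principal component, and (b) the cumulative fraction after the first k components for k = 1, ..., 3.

Step 1 — total variance = trace(Sigma) = Σ λ_i = 55 + 55 + 33 = 143.

Step 2 — fraction explained by component i = λ_i / Σ λ:
  PC1: 55/143 = 0.3846
  PC2: 55/143 = 0.3846
  PC3: 33/143 = 0.2308

Step 3 — cumulative fraction after k components = (λ_1 + ... + λ_k) / Σ λ:
  k = 1: 55/143 = 0.3846
  k = 2: (55 + 55)/143 = 110/143 = 0.7692
  k = 3: (55 + 55 + 33)/143 = 143/143 = 1

Summary (fraction, with percent):

explained: PC1 0.3846 (38.46%), PC2 0.3846 (38.46%), PC3 0.2308 (23.08%);  cumulative: 0.3846, 0.7692, 1


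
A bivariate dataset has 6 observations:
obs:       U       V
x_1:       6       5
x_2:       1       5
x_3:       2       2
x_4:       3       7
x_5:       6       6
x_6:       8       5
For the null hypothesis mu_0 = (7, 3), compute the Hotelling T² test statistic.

Step 1 — sample mean vector:
  mean(U) = (6 + 1 + 2 + 3 + 6 + 8) / 6 = 26/6 = 4.3333
  mean(V) = (5 + 5 + 2 + 7 + 6 + 5) / 6 = 30/6 = 5
  x̄ = (4.3333, 5),  deviation x̄ - mu_0 = (4.3333, 5) - (7, 3) = (-2.6667, 2).

Step 2 — sample covariance matrix, S[i,j] = (1/(n-1)) · Σ_k (x_{k,i} - mean_i) · (x_{k,j} - mean_j), divisor n-1 = 5:
  S[U,U] = ((1.6667)·(1.6667) + (-3.3333)·(-3.3333) + (-2.3333)·(-2.3333) + (-1.3333)·(-1.3333) + (1.6667)·(1.6667) + (3.6667)·(3.6667)) / 5 = 37.3333/5 = 7.4667
  S[U,V] = ((1.6667)·(0) + (-3.3333)·(0) + (-2.3333)·(-3) + (-1.3333)·(2) + (1.6667)·(1) + (3.6667)·(0)) / 5 = 6/5 = 1.2
  S[V,V] = ((0)·(0) + (0)·(0) + (-3)·(-3) + (2)·(2) + (1)·(1) + (0)·(0)) / 5 = 14/5 = 2.8
  S = [[7.4667, 1.2],
 [1.2, 2.8]].

Step 3 — invert S. det(S) = 7.4667·2.8 - (1.2)² = 19.4667.
  S^{-1} = (1/det) · [[d, -b], [-b, a]] = [[0.1438, -0.0616],
 [-0.0616, 0.3836]].

Step 4 — quadratic form (x̄ - mu_0)^T · S^{-1} · (x̄ - mu_0):
  S^{-1} · (x̄ - mu_0) = (-0.5068, 0.9315),
  (x̄ - mu_0)^T · [...] = (-2.6667)·(-0.5068) + (2)·(0.9315) = 3.2146.

Step 5 — scale by n: T² = 6 · 3.2146 = 19.2877.

T² ≈ 19.2877


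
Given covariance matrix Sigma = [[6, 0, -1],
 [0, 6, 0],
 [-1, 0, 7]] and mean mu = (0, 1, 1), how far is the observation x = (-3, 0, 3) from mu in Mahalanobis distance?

Step 1 — centre the observation: (x - mu) = (-3, -1, 2).

Step 2 — invert Sigma (cofactor / det for 3×3, or solve directly):
  Sigma^{-1} = [[0.1707, 0, 0.0244],
 [0, 0.1667, 0],
 [0.0244, 0, 0.1463]].

Step 3 — form the quadratic (x - mu)^T · Sigma^{-1} · (x - mu):
  Sigma^{-1} · (x - mu) = (-0.4634, -0.1667, 0.2195).
  (x - mu)^T · [Sigma^{-1} · (x - mu)] = (-3)·(-0.4634) + (-1)·(-0.1667) + (2)·(0.2195) = 1.9959.

Step 4 — take square root: d = √(1.9959) ≈ 1.4128.

d(x, mu) = √(1.9959) ≈ 1.4128


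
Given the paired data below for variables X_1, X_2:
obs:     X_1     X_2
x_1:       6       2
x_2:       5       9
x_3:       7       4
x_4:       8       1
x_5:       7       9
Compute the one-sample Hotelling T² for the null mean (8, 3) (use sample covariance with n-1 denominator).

Step 1 — sample mean vector:
  mean(X_1) = (6 + 5 + 7 + 8 + 7) / 5 = 33/5 = 6.6
  mean(X_2) = (2 + 9 + 4 + 1 + 9) / 5 = 25/5 = 5
  x̄ = (6.6, 5),  deviation x̄ - mu_0 = (6.6, 5) - (8, 3) = (-1.4, 2).

Step 2 — sample covariance matrix, S[i,j] = (1/(n-1)) · Σ_k (x_{k,i} - mean_i) · (x_{k,j} - mean_j), divisor n-1 = 4:
  S[X_1,X_1] = ((-0.6)·(-0.6) + (-1.6)·(-1.6) + (0.4)·(0.4) + (1.4)·(1.4) + (0.4)·(0.4)) / 4 = 5.2/4 = 1.3
  S[X_1,X_2] = ((-0.6)·(-3) + (-1.6)·(4) + (0.4)·(-1) + (1.4)·(-4) + (0.4)·(4)) / 4 = -9/4 = -2.25
  S[X_2,X_2] = ((-3)·(-3) + (4)·(4) + (-1)·(-1) + (-4)·(-4) + (4)·(4)) / 4 = 58/4 = 14.5
  S = [[1.3, -2.25],
 [-2.25, 14.5]].

Step 3 — invert S. det(S) = 1.3·14.5 - (-2.25)² = 13.7875.
  S^{-1} = (1/det) · [[d, -b], [-b, a]] = [[1.0517, 0.1632],
 [0.1632, 0.0943]].

Step 4 — quadratic form (x̄ - mu_0)^T · S^{-1} · (x̄ - mu_0):
  S^{-1} · (x̄ - mu_0) = (-1.146, -0.0399),
  (x̄ - mu_0)^T · [...] = (-1.4)·(-1.146) + (2)·(-0.0399) = 1.5246.

Step 5 — scale by n: T² = 5 · 1.5246 = 7.6228.

T² ≈ 7.6228


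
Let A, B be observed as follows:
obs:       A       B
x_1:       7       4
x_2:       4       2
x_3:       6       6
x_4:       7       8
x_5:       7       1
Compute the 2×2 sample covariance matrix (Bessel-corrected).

Step 1 — column means:
  mean(A) = (7 + 4 + 6 + 7 + 7) / 5 = 31/5 = 6.2
  mean(B) = (4 + 2 + 6 + 8 + 1) / 5 = 21/5 = 4.2

Step 2 — sample covariance S[i,j] = (1/(n-1)) · Σ_k (x_{k,i} - mean_i) · (x_{k,j} - mean_j), with n-1 = 4.
  S[A,A] = ((0.8)·(0.8) + (-2.2)·(-2.2) + (-0.2)·(-0.2) + (0.8)·(0.8) + (0.8)·(0.8)) / 4 = 6.8/4 = 1.7
  S[A,B] = ((0.8)·(-0.2) + (-2.2)·(-2.2) + (-0.2)·(1.8) + (0.8)·(3.8) + (0.8)·(-3.2)) / 4 = 4.8/4 = 1.2
  S[B,B] = ((-0.2)·(-0.2) + (-2.2)·(-2.2) + (1.8)·(1.8) + (3.8)·(3.8) + (-3.2)·(-3.2)) / 4 = 32.8/4 = 8.2

S is symmetric (S[j,i] = S[i,j]). Assembling:

S = [[1.7, 1.2],
 [1.2, 8.2]]


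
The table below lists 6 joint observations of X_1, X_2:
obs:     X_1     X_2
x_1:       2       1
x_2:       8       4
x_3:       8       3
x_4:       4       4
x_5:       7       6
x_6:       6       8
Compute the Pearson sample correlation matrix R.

Step 1 — column means:
  mean(X_1) = (2 + 8 + 8 + 4 + 7 + 6) / 6 = 35/6 = 5.8333
  mean(X_2) = (1 + 4 + 3 + 4 + 6 + 8) / 6 = 26/6 = 4.3333

Step 2 — sample variances and covariances s[i,j] = (1/(n-1)) · Σ_k (x_{k,i} - mean_i) · (x_{k,j} - mean_j), with n-1 = 5:
  s[X_1,X_1] = ((-3.8333)·(-3.8333) + (2.1667)·(2.1667) + (2.1667)·(2.1667) + (-1.8333)·(-1.8333) + (1.1667)·(1.1667) + (0.1667)·(0.1667)) / 5 = 28.8333/5 = 5.7667
  s[X_1,X_2] = ((-3.8333)·(-3.3333) + (2.1667)·(-0.3333) + (2.1667)·(-1.3333) + (-1.8333)·(-0.3333) + (1.1667)·(1.6667) + (0.1667)·(3.6667)) / 5 = 12.3333/5 = 2.4667
  s[X_2,X_2] = ((-3.3333)·(-3.3333) + (-0.3333)·(-0.3333) + (-1.3333)·(-1.3333) + (-0.3333)·(-0.3333) + (1.6667)·(1.6667) + (3.6667)·(3.6667)) / 5 = 29.3333/5 = 5.8667
  Sample standard deviations s_i = √(s[i,i]):
  s(X_1) = √(5.7667) = 2.4014
  s(X_2) = √(5.8667) = 2.4221

Step 3 — r_{ij} = s_{ij} / (s_i · s_j):
  r[X_1,X_1] = 1 (diagonal).
  r[X_1,X_2] = 2.4667 / (2.4014 · 2.4221) = 2.4667 / 5.8165 = 0.4241
  r[X_2,X_2] = 1 (diagonal).

R is symmetric with unit diagonal. Assembling:

R = [[1, 0.4241],
 [0.4241, 1]]


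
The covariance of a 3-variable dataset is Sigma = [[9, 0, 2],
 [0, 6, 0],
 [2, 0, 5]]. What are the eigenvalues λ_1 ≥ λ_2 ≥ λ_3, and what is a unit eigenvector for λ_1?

Step 1 — characteristic polynomial p(λ) = det(λI - Sigma) = λ³ - tr·λ² + c_1·λ - det, where tr = trace, c_1 = sum of the principal 2×2 minors, det = det(Sigma):
  tr = 9 + 6 + 5 = 20,
  c_1 = (9·6 - (0)²) + (9·5 - (2)²) + (6·5 - (0)²) = 54 + 41 + 30 = 125,
  det = 9·(6·5 - (0)²) - (0)·((0)·5 - (0)·(2)) + (2)·((0)·(0) - 6·(2)) = 9·(30) - (0)·(0) + (2)·(-12) = 246.
  So p(λ) = λ³ - 20λ² + 125λ - 246.
Step 2 — look for an integer root (rational root theorem: any rational root is an integer divisor of 246). Testing λ = 6:
  p(6) = 216 - 720 + 750 - 246 = 0  ✓
  Dividing out (λ - 6): p(λ) = (λ - 6)(λ² - 14λ + 41).
Step 3 — remaining eigenvalues from the quadratic λ² - 14λ + 41 = 0:
  Δ = 14² - 4·41 = 196 - 164 = 32,  λ = (14 ± √32)/2 = (14 ± 5.6569)/2 ≈ 9.8284 or 4.1716.
  Sorted: λ_1 = 9.8284,  λ_2 = 6,  λ_3 = 4.1716  (check: sum = 20 = tr ✓).

Step 4 — unit eigenvector for λ_1 ≈ 9.8284: v spans the null space of (Sigma - λ_1 I), whose rows are
  r_1 = (-0.8284, 0, 2),  r_2 = (0, -3.8284, 0),  r_3 = (2, 0, -4.8284).
  v is orthogonal to every row, so take v ∝ r_1 × r_2 = ((0)·(0) - (2)·(-3.8284), (2)·(0) - (-0.8284)·(0), (-0.8284)·(-3.8284) - (0)·(0)) ≈ (7.6569, 0, 3.1716).
  Let u = (7.6569, 0, 3.1716).
  ||u|| = √((7.6569)² + (0)² + (3.1716)²) = √(68.6863) ≈ 8.2877,  v_1 = u/||u|| ≈ (0.9239, 0, 0.3827) (||v_1|| = 1).

λ_1 = 9.8284,  λ_2 = 6,  λ_3 = 4.1716;  v_1 ≈ (0.9239, 0, 0.3827)


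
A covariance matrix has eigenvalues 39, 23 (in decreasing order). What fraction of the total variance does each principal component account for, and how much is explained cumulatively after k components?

Step 1 — total variance = trace(Sigma) = Σ λ_i = 39 + 23 = 62.

Step 2 — fraction explained by component i = λ_i / Σ λ:
  PC1: 39/62 = 0.629
  PC2: 23/62 = 0.371

Step 3 — cumulative fraction after k components = (λ_1 + ... + λ_k) / Σ λ:
  k = 1: 39/62 = 0.629
  k = 2: (39 + 23)/62 = 62/62 = 1

Summary (fraction, with percent):

explained: PC1 0.629 (62.9%), PC2 0.371 (37.1%);  cumulative: 0.629, 1


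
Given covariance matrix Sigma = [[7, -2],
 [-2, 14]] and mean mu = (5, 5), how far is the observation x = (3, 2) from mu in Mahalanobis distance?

Step 1 — centre the observation: (x - mu) = (-2, -3).

Step 2 — invert Sigma. det(Sigma) = 7·14 - (-2)² = 94.
  Sigma^{-1} = (1/det) · [[d, -b], [-b, a]] = [[0.1489, 0.0213],
 [0.0213, 0.0745]].

Step 3 — form the quadratic (x - mu)^T · Sigma^{-1} · (x - mu):
  Sigma^{-1} · (x - mu) = (-0.3617, -0.266).
  (x - mu)^T · [Sigma^{-1} · (x - mu)] = (-2)·(-0.3617) + (-3)·(-0.266) = 1.5213.

Step 4 — take square root: d = √(1.5213) ≈ 1.2334.

d(x, mu) = √(1.5213) ≈ 1.2334


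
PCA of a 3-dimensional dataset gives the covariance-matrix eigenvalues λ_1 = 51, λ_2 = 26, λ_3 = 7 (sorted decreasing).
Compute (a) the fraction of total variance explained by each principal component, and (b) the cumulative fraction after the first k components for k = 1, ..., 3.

Step 1 — total variance = trace(Sigma) = Σ λ_i = 51 + 26 + 7 = 84.

Step 2 — fraction explained by component i = λ_i / Σ λ:
  PC1: 51/84 = 0.6071
  PC2: 26/84 = 0.3095
  PC3: 7/84 = 0.0833

Step 3 — cumulative fraction after k components = (λ_1 + ... + λ_k) / Σ λ:
  k = 1: 51/84 = 0.6071
  k = 2: (51 + 26)/84 = 77/84 = 0.9167
  k = 3: (51 + 26 + 7)/84 = 84/84 = 1

Summary (fraction, with percent):

explained: PC1 0.6071 (60.71%), PC2 0.3095 (30.95%), PC3 0.0833 (8.33%);  cumulative: 0.6071, 0.9167, 1


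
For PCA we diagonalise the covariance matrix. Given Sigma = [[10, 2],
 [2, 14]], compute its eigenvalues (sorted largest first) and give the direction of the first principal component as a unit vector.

Step 1 — characteristic polynomial of 2×2 Sigma:
  det(Sigma - λI) = λ² - trace · λ + det = 0.
  trace = 10 + 14 = 24, det = 10·14 - (2)² = 136.
Step 2 — discriminant:
  Δ = trace² - 4·det = 576 - 544 = 32.
Step 3 — eigenvalues:
  λ = (trace ± √Δ)/2 = (24 ± 5.6569)/2,
  λ_1 = 14.8284,  λ_2 = 9.1716.

Step 4 — unit eigenvector for λ_1: solve (Sigma - λ_1 I)v = 0. First row:
  (10 - 14.8284)·v_x + (2)·v_y = 0, i.e. (-4.8284)·v_x + (2)·v_y = 0,
  so v ∝ (b, λ_1 - a) = (2, 4.8284) = u.
  ||u|| = √((2)² + (4.8284)²) = √(27.3137) ≈ 5.2263,
  v_1 = u/||u|| ≈ (0.3827, 0.9239) (||v_1|| = 1).

λ_1 = 14.8284,  λ_2 = 9.1716;  v_1 ≈ (0.3827, 0.9239)


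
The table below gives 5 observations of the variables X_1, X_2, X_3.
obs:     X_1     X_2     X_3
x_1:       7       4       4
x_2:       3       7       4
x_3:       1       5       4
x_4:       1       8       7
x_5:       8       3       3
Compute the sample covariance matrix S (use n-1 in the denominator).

Step 1 — column means:
  mean(X_1) = (7 + 3 + 1 + 1 + 8) / 5 = 20/5 = 4
  mean(X_2) = (4 + 7 + 5 + 8 + 3) / 5 = 27/5 = 5.4
  mean(X_3) = (4 + 4 + 4 + 7 + 3) / 5 = 22/5 = 4.4

Step 2 — sample covariance S[i,j] = (1/(n-1)) · Σ_k (x_{k,i} - mean_i) · (x_{k,j} - mean_j), with n-1 = 4.
  S[X_1,X_1] = ((3)·(3) + (-1)·(-1) + (-3)·(-3) + (-3)·(-3) + (4)·(4)) / 4 = 44/4 = 11
  S[X_1,X_2] = ((3)·(-1.4) + (-1)·(1.6) + (-3)·(-0.4) + (-3)·(2.6) + (4)·(-2.4)) / 4 = -22/4 = -5.5
  S[X_1,X_3] = ((3)·(-0.4) + (-1)·(-0.4) + (-3)·(-0.4) + (-3)·(2.6) + (4)·(-1.4)) / 4 = -13/4 = -3.25
  S[X_2,X_2] = ((-1.4)·(-1.4) + (1.6)·(1.6) + (-0.4)·(-0.4) + (2.6)·(2.6) + (-2.4)·(-2.4)) / 4 = 17.2/4 = 4.3
  S[X_2,X_3] = ((-1.4)·(-0.4) + (1.6)·(-0.4) + (-0.4)·(-0.4) + (2.6)·(2.6) + (-2.4)·(-1.4)) / 4 = 10.2/4 = 2.55
  S[X_3,X_3] = ((-0.4)·(-0.4) + (-0.4)·(-0.4) + (-0.4)·(-0.4) + (2.6)·(2.6) + (-1.4)·(-1.4)) / 4 = 9.2/4 = 2.3

S is symmetric (S[j,i] = S[i,j]). Assembling:

S = [[11, -5.5, -3.25],
 [-5.5, 4.3, 2.55],
 [-3.25, 2.55, 2.3]]


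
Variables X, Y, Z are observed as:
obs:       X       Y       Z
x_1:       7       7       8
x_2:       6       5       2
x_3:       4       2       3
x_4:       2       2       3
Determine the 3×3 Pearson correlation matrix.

Step 1 — column means:
  mean(X) = (7 + 6 + 4 + 2) / 4 = 19/4 = 4.75
  mean(Y) = (7 + 5 + 2 + 2) / 4 = 16/4 = 4
  mean(Z) = (8 + 2 + 3 + 3) / 4 = 16/4 = 4

Step 2 — sample variances and covariances s[i,j] = (1/(n-1)) · Σ_k (x_{k,i} - mean_i) · (x_{k,j} - mean_j), with n-1 = 3:
  s[X,X] = ((2.25)·(2.25) + (1.25)·(1.25) + (-0.75)·(-0.75) + (-2.75)·(-2.75)) / 3 = 14.75/3 = 4.9167
  s[X,Y] = ((2.25)·(3) + (1.25)·(1) + (-0.75)·(-2) + (-2.75)·(-2)) / 3 = 15/3 = 5
  s[X,Z] = ((2.25)·(4) + (1.25)·(-2) + (-0.75)·(-1) + (-2.75)·(-1)) / 3 = 10/3 = 3.3333
  s[Y,Y] = ((3)·(3) + (1)·(1) + (-2)·(-2) + (-2)·(-2)) / 3 = 18/3 = 6
  s[Y,Z] = ((3)·(4) + (1)·(-2) + (-2)·(-1) + (-2)·(-1)) / 3 = 14/3 = 4.6667
  s[Z,Z] = ((4)·(4) + (-2)·(-2) + (-1)·(-1) + (-1)·(-1)) / 3 = 22/3 = 7.3333
  Sample standard deviations s_i = √(s[i,i]):
  s(X) = √(4.9167) = 2.2174
  s(Y) = √(6) = 2.4495
  s(Z) = √(7.3333) = 2.708

Step 3 — r_{ij} = s_{ij} / (s_i · s_j):
  r[X,X] = 1 (diagonal).
  r[X,Y] = 5 / (2.2174 · 2.4495) = 5 / 5.4314 = 0.9206
  r[X,Z] = 3.3333 / (2.2174 · 2.708) = 3.3333 / 6.0046 = 0.5551
  r[Y,Y] = 1 (diagonal).
  r[Y,Z] = 4.6667 / (2.4495 · 2.708) = 4.6667 / 6.6332 = 0.7035
  r[Z,Z] = 1 (diagonal).

R is symmetric with unit diagonal. Assembling:

R = [[1, 0.9206, 0.5551],
 [0.9206, 1, 0.7035],
 [0.5551, 0.7035, 1]]


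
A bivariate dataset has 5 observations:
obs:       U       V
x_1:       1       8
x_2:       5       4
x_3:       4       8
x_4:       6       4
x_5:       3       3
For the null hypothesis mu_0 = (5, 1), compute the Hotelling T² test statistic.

Step 1 — sample mean vector:
  mean(U) = (1 + 5 + 4 + 6 + 3) / 5 = 19/5 = 3.8
  mean(V) = (8 + 4 + 8 + 4 + 3) / 5 = 27/5 = 5.4
  x̄ = (3.8, 5.4),  deviation x̄ - mu_0 = (3.8, 5.4) - (5, 1) = (-1.2, 4.4).

Step 2 — sample covariance matrix, S[i,j] = (1/(n-1)) · Σ_k (x_{k,i} - mean_i) · (x_{k,j} - mean_j), divisor n-1 = 4:
  S[U,U] = ((-2.8)·(-2.8) + (1.2)·(1.2) + (0.2)·(0.2) + (2.2)·(2.2) + (-0.8)·(-0.8)) / 4 = 14.8/4 = 3.7
  S[U,V] = ((-2.8)·(2.6) + (1.2)·(-1.4) + (0.2)·(2.6) + (2.2)·(-1.4) + (-0.8)·(-2.4)) / 4 = -9.6/4 = -2.4
  S[V,V] = ((2.6)·(2.6) + (-1.4)·(-1.4) + (2.6)·(2.6) + (-1.4)·(-1.4) + (-2.4)·(-2.4)) / 4 = 23.2/4 = 5.8
  S = [[3.7, -2.4],
 [-2.4, 5.8]].

Step 3 — invert S. det(S) = 3.7·5.8 - (-2.4)² = 15.7.
  S^{-1} = (1/det) · [[d, -b], [-b, a]] = [[0.3694, 0.1529],
 [0.1529, 0.2357]].

Step 4 — quadratic form (x̄ - mu_0)^T · S^{-1} · (x̄ - mu_0):
  S^{-1} · (x̄ - mu_0) = (0.2293, 0.8535),
  (x̄ - mu_0)^T · [...] = (-1.2)·(0.2293) + (4.4)·(0.8535) = 3.4803.

Step 5 — scale by n: T² = 5 · 3.4803 = 17.4013.

T² ≈ 17.4013


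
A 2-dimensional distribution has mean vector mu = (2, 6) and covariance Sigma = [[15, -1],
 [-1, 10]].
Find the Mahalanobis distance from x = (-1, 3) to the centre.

Step 1 — centre the observation: (x - mu) = (-3, -3).

Step 2 — invert Sigma. det(Sigma) = 15·10 - (-1)² = 149.
  Sigma^{-1} = (1/det) · [[d, -b], [-b, a]] = [[0.0671, 0.0067],
 [0.0067, 0.1007]].

Step 3 — form the quadratic (x - mu)^T · Sigma^{-1} · (x - mu):
  Sigma^{-1} · (x - mu) = (-0.2215, -0.3221).
  (x - mu)^T · [Sigma^{-1} · (x - mu)] = (-3)·(-0.2215) + (-3)·(-0.3221) = 1.6309.

Step 4 — take square root: d = √(1.6309) ≈ 1.2771.

d(x, mu) = √(1.6309) ≈ 1.2771


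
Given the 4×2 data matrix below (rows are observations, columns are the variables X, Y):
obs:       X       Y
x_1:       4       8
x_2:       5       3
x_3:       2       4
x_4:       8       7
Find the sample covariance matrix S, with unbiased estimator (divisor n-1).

Step 1 — column means:
  mean(X) = (4 + 5 + 2 + 8) / 4 = 19/4 = 4.75
  mean(Y) = (8 + 3 + 4 + 7) / 4 = 22/4 = 5.5

Step 2 — sample covariance S[i,j] = (1/(n-1)) · Σ_k (x_{k,i} - mean_i) · (x_{k,j} - mean_j), with n-1 = 3.
  S[X,X] = ((-0.75)·(-0.75) + (0.25)·(0.25) + (-2.75)·(-2.75) + (3.25)·(3.25)) / 3 = 18.75/3 = 6.25
  S[X,Y] = ((-0.75)·(2.5) + (0.25)·(-2.5) + (-2.75)·(-1.5) + (3.25)·(1.5)) / 3 = 6.5/3 = 2.1667
  S[Y,Y] = ((2.5)·(2.5) + (-2.5)·(-2.5) + (-1.5)·(-1.5) + (1.5)·(1.5)) / 3 = 17/3 = 5.6667

S is symmetric (S[j,i] = S[i,j]). Assembling:

S = [[6.25, 2.1667],
 [2.1667, 5.6667]]


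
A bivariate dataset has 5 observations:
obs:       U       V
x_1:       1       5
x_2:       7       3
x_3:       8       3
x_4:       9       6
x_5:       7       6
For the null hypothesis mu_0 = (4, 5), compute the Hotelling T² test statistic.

Step 1 — sample mean vector:
  mean(U) = (1 + 7 + 8 + 9 + 7) / 5 = 32/5 = 6.4
  mean(V) = (5 + 3 + 3 + 6 + 6) / 5 = 23/5 = 4.6
  x̄ = (6.4, 4.6),  deviation x̄ - mu_0 = (6.4, 4.6) - (4, 5) = (2.4, -0.4).

Step 2 — sample covariance matrix, S[i,j] = (1/(n-1)) · Σ_k (x_{k,i} - mean_i) · (x_{k,j} - mean_j), divisor n-1 = 4:
  S[U,U] = ((-5.4)·(-5.4) + (0.6)·(0.6) + (1.6)·(1.6) + (2.6)·(2.6) + (0.6)·(0.6)) / 4 = 39.2/4 = 9.8
  S[U,V] = ((-5.4)·(0.4) + (0.6)·(-1.6) + (1.6)·(-1.6) + (2.6)·(1.4) + (0.6)·(1.4)) / 4 = -1.2/4 = -0.3
  S[V,V] = ((0.4)·(0.4) + (-1.6)·(-1.6) + (-1.6)·(-1.6) + (1.4)·(1.4) + (1.4)·(1.4)) / 4 = 9.2/4 = 2.3
  S = [[9.8, -0.3],
 [-0.3, 2.3]].

Step 3 — invert S. det(S) = 9.8·2.3 - (-0.3)² = 22.45.
  S^{-1} = (1/det) · [[d, -b], [-b, a]] = [[0.1024, 0.0134],
 [0.0134, 0.4365]].

Step 4 — quadratic form (x̄ - mu_0)^T · S^{-1} · (x̄ - mu_0):
  S^{-1} · (x̄ - mu_0) = (0.2405, -0.1425),
  (x̄ - mu_0)^T · [...] = (2.4)·(0.2405) + (-0.4)·(-0.1425) = 0.6343.

Step 5 — scale by n: T² = 5 · 0.6343 = 3.1715.

T² ≈ 3.1715


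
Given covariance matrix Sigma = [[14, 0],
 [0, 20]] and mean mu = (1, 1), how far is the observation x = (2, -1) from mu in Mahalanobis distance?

Step 1 — centre the observation: (x - mu) = (1, -2).

Step 2 — invert Sigma. det(Sigma) = 14·20 - (0)² = 280.
  Sigma^{-1} = (1/det) · [[d, -b], [-b, a]] = [[0.0714, 0],
 [0, 0.05]].

Step 3 — form the quadratic (x - mu)^T · Sigma^{-1} · (x - mu):
  Sigma^{-1} · (x - mu) = (0.0714, -0.1).
  (x - mu)^T · [Sigma^{-1} · (x - mu)] = (1)·(0.0714) + (-2)·(-0.1) = 0.2714.

Step 4 — take square root: d = √(0.2714) ≈ 0.521.

d(x, mu) = √(0.2714) ≈ 0.521


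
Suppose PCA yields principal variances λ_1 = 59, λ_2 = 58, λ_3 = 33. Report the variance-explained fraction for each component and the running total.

Step 1 — total variance = trace(Sigma) = Σ λ_i = 59 + 58 + 33 = 150.

Step 2 — fraction explained by component i = λ_i / Σ λ:
  PC1: 59/150 = 0.3933
  PC2: 58/150 = 0.3867
  PC3: 33/150 = 0.22

Step 3 — cumulative fraction after k components = (λ_1 + ... + λ_k) / Σ λ:
  k = 1: 59/150 = 0.3933
  k = 2: (59 + 58)/150 = 117/150 = 0.78
  k = 3: (59 + 58 + 33)/150 = 150/150 = 1

Summary (fraction, with percent):

explained: PC1 0.3933 (39.33%), PC2 0.3867 (38.67%), PC3 0.22 (22%);  cumulative: 0.3933, 0.78, 1


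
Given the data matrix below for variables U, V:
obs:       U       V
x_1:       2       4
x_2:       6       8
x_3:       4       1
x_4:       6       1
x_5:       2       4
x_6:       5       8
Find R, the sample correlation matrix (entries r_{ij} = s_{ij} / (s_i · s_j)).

Step 1 — column means:
  mean(U) = (2 + 6 + 4 + 6 + 2 + 5) / 6 = 25/6 = 4.1667
  mean(V) = (4 + 8 + 1 + 1 + 4 + 8) / 6 = 26/6 = 4.3333

Step 2 — sample variances and covariances s[i,j] = (1/(n-1)) · Σ_k (x_{k,i} - mean_i) · (x_{k,j} - mean_j), with n-1 = 5:
  s[U,U] = ((-2.1667)·(-2.1667) + (1.8333)·(1.8333) + (-0.1667)·(-0.1667) + (1.8333)·(1.8333) + (-2.1667)·(-2.1667) + (0.8333)·(0.8333)) / 5 = 16.8333/5 = 3.3667
  s[U,V] = ((-2.1667)·(-0.3333) + (1.8333)·(3.6667) + (-0.1667)·(-3.3333) + (1.8333)·(-3.3333) + (-2.1667)·(-0.3333) + (0.8333)·(3.6667)) / 5 = 5.6667/5 = 1.1333
  s[V,V] = ((-0.3333)·(-0.3333) + (3.6667)·(3.6667) + (-3.3333)·(-3.3333) + (-3.3333)·(-3.3333) + (-0.3333)·(-0.3333) + (3.6667)·(3.6667)) / 5 = 49.3333/5 = 9.8667
  Sample standard deviations s_i = √(s[i,i]):
  s(U) = √(3.3667) = 1.8348
  s(V) = √(9.8667) = 3.1411

Step 3 — r_{ij} = s_{ij} / (s_i · s_j):
  r[U,U] = 1 (diagonal).
  r[U,V] = 1.1333 / (1.8348 · 3.1411) = 1.1333 / 5.7635 = 0.1966
  r[V,V] = 1 (diagonal).

R is symmetric with unit diagonal. Assembling:

R = [[1, 0.1966],
 [0.1966, 1]]


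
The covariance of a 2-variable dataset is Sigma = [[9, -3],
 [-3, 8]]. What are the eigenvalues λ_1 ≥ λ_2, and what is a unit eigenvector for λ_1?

Step 1 — characteristic polynomial of 2×2 Sigma:
  det(Sigma - λI) = λ² - trace · λ + det = 0.
  trace = 9 + 8 = 17, det = 9·8 - (-3)² = 63.
Step 2 — discriminant:
  Δ = trace² - 4·det = 289 - 252 = 37.
Step 3 — eigenvalues:
  λ = (trace ± √Δ)/2 = (17 ± 6.0828)/2,
  λ_1 = 11.5414,  λ_2 = 5.4586.

Step 4 — unit eigenvector for λ_1: solve (Sigma - λ_1 I)v = 0. First row:
  (9 - 11.5414)·v_x + (-3)·v_y = 0, i.e. (-2.5414)·v_x + (-3)·v_y = 0,
  so v ∝ (b, λ_1 - a) = (-3, 2.5414); multiply by -1 so the first entry is positive: u = (3, -2.5414).
  ||u|| = √((3)² + (-2.5414)²) = √(15.4586) ≈ 3.9317,
  v_1 = u/||u|| ≈ (0.763, -0.6464) (||v_1|| = 1).

λ_1 = 11.5414,  λ_2 = 5.4586;  v_1 ≈ (0.763, -0.6464)


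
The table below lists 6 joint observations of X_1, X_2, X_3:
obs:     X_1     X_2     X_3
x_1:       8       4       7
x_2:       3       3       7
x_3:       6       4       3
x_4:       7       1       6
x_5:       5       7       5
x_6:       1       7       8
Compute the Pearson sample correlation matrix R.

Step 1 — column means:
  mean(X_1) = (8 + 3 + 6 + 7 + 5 + 1) / 6 = 30/6 = 5
  mean(X_2) = (4 + 3 + 4 + 1 + 7 + 7) / 6 = 26/6 = 4.3333
  mean(X_3) = (7 + 7 + 3 + 6 + 5 + 8) / 6 = 36/6 = 6

Step 2 — sample variances and covariances s[i,j] = (1/(n-1)) · Σ_k (x_{k,i} - mean_i) · (x_{k,j} - mean_j), with n-1 = 5:
  s[X_1,X_1] = ((3)·(3) + (-2)·(-2) + (1)·(1) + (2)·(2) + (0)·(0) + (-4)·(-4)) / 5 = 34/5 = 6.8
  s[X_1,X_2] = ((3)·(-0.3333) + (-2)·(-1.3333) + (1)·(-0.3333) + (2)·(-3.3333) + (0)·(2.6667) + (-4)·(2.6667)) / 5 = -16/5 = -3.2
  s[X_1,X_3] = ((3)·(1) + (-2)·(1) + (1)·(-3) + (2)·(0) + (0)·(-1) + (-4)·(2)) / 5 = -10/5 = -2
  s[X_2,X_2] = ((-0.3333)·(-0.3333) + (-1.3333)·(-1.3333) + (-0.3333)·(-0.3333) + (-3.3333)·(-3.3333) + (2.6667)·(2.6667) + (2.6667)·(2.6667)) / 5 = 27.3333/5 = 5.4667
  s[X_2,X_3] = ((-0.3333)·(1) + (-1.3333)·(1) + (-0.3333)·(-3) + (-3.3333)·(0) + (2.6667)·(-1) + (2.6667)·(2)) / 5 = 2/5 = 0.4
  s[X_3,X_3] = ((1)·(1) + (1)·(1) + (-3)·(-3) + (0)·(0) + (-1)·(-1) + (2)·(2)) / 5 = 16/5 = 3.2
  Sample standard deviations s_i = √(s[i,i]):
  s(X_1) = √(6.8) = 2.6077
  s(X_2) = √(5.4667) = 2.3381
  s(X_3) = √(3.2) = 1.7889

Step 3 — r_{ij} = s_{ij} / (s_i · s_j):
  r[X_1,X_1] = 1 (diagonal).
  r[X_1,X_2] = -3.2 / (2.6077 · 2.3381) = -3.2 / 6.097 = -0.5248
  r[X_1,X_3] = -2 / (2.6077 · 1.7889) = -2 / 4.6648 = -0.4287
  r[X_2,X_2] = 1 (diagonal).
  r[X_2,X_3] = 0.4 / (2.3381 · 1.7889) = 0.4 / 4.1825 = 0.0956
  r[X_3,X_3] = 1 (diagonal).

R is symmetric with unit diagonal. Assembling:

R = [[1, -0.5248, -0.4287],
 [-0.5248, 1, 0.0956],
 [-0.4287, 0.0956, 1]]


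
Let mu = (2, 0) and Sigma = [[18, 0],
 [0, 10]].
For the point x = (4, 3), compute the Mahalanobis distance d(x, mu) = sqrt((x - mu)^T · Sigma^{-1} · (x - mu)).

Step 1 — centre the observation: (x - mu) = (2, 3).

Step 2 — invert Sigma. det(Sigma) = 18·10 - (0)² = 180.
  Sigma^{-1} = (1/det) · [[d, -b], [-b, a]] = [[0.0556, 0],
 [0, 0.1]].

Step 3 — form the quadratic (x - mu)^T · Sigma^{-1} · (x - mu):
  Sigma^{-1} · (x - mu) = (0.1111, 0.3).
  (x - mu)^T · [Sigma^{-1} · (x - mu)] = (2)·(0.1111) + (3)·(0.3) = 1.1222.

Step 4 — take square root: d = √(1.1222) ≈ 1.0593.

d(x, mu) = √(1.1222) ≈ 1.0593


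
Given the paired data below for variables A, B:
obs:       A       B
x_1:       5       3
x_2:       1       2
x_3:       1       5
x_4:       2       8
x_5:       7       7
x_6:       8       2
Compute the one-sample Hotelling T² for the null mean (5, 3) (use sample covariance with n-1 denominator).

Step 1 — sample mean vector:
  mean(A) = (5 + 1 + 1 + 2 + 7 + 8) / 6 = 24/6 = 4
  mean(B) = (3 + 2 + 5 + 8 + 7 + 2) / 6 = 27/6 = 4.5
  x̄ = (4, 4.5),  deviation x̄ - mu_0 = (4, 4.5) - (5, 3) = (-1, 1.5).

Step 2 — sample covariance matrix, S[i,j] = (1/(n-1)) · Σ_k (x_{k,i} - mean_i) · (x_{k,j} - mean_j), divisor n-1 = 5:
  S[A,A] = ((1)·(1) + (-3)·(-3) + (-3)·(-3) + (-2)·(-2) + (3)·(3) + (4)·(4)) / 5 = 48/5 = 9.6
  S[A,B] = ((1)·(-1.5) + (-3)·(-2.5) + (-3)·(0.5) + (-2)·(3.5) + (3)·(2.5) + (4)·(-2.5)) / 5 = -5/5 = -1
  S[B,B] = ((-1.5)·(-1.5) + (-2.5)·(-2.5) + (0.5)·(0.5) + (3.5)·(3.5) + (2.5)·(2.5) + (-2.5)·(-2.5)) / 5 = 33.5/5 = 6.7
  S = [[9.6, -1],
 [-1, 6.7]].

Step 3 — invert S. det(S) = 9.6·6.7 - (-1)² = 63.32.
  S^{-1} = (1/det) · [[d, -b], [-b, a]] = [[0.1058, 0.0158],
 [0.0158, 0.1516]].

Step 4 — quadratic form (x̄ - mu_0)^T · S^{-1} · (x̄ - mu_0):
  S^{-1} · (x̄ - mu_0) = (-0.0821, 0.2116),
  (x̄ - mu_0)^T · [...] = (-1)·(-0.0821) + (1.5)·(0.2116) = 0.3996.

Step 5 — scale by n: T² = 6 · 0.3996 = 2.3973.

T² ≈ 2.3973


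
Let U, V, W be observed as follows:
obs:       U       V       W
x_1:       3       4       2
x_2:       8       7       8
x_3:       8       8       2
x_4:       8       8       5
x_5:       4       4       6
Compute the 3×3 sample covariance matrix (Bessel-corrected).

Step 1 — column means:
  mean(U) = (3 + 8 + 8 + 8 + 4) / 5 = 31/5 = 6.2
  mean(V) = (4 + 7 + 8 + 8 + 4) / 5 = 31/5 = 6.2
  mean(W) = (2 + 8 + 2 + 5 + 6) / 5 = 23/5 = 4.6

Step 2 — sample covariance S[i,j] = (1/(n-1)) · Σ_k (x_{k,i} - mean_i) · (x_{k,j} - mean_j), with n-1 = 4.
  S[U,U] = ((-3.2)·(-3.2) + (1.8)·(1.8) + (1.8)·(1.8) + (1.8)·(1.8) + (-2.2)·(-2.2)) / 4 = 24.8/4 = 6.2
  S[U,V] = ((-3.2)·(-2.2) + (1.8)·(0.8) + (1.8)·(1.8) + (1.8)·(1.8) + (-2.2)·(-2.2)) / 4 = 19.8/4 = 4.95
  S[U,W] = ((-3.2)·(-2.6) + (1.8)·(3.4) + (1.8)·(-2.6) + (1.8)·(0.4) + (-2.2)·(1.4)) / 4 = 7.4/4 = 1.85
  S[V,V] = ((-2.2)·(-2.2) + (0.8)·(0.8) + (1.8)·(1.8) + (1.8)·(1.8) + (-2.2)·(-2.2)) / 4 = 16.8/4 = 4.2
  S[V,W] = ((-2.2)·(-2.6) + (0.8)·(3.4) + (1.8)·(-2.6) + (1.8)·(0.4) + (-2.2)·(1.4)) / 4 = 1.4/4 = 0.35
  S[W,W] = ((-2.6)·(-2.6) + (3.4)·(3.4) + (-2.6)·(-2.6) + (0.4)·(0.4) + (1.4)·(1.4)) / 4 = 27.2/4 = 6.8

S is symmetric (S[j,i] = S[i,j]). Assembling:

S = [[6.2, 4.95, 1.85],
 [4.95, 4.2, 0.35],
 [1.85, 0.35, 6.8]]


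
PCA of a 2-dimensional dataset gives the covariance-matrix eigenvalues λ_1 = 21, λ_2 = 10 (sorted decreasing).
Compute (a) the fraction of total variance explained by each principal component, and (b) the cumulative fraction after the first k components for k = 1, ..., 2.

Step 1 — total variance = trace(Sigma) = Σ λ_i = 21 + 10 = 31.

Step 2 — fraction explained by component i = λ_i / Σ λ:
  PC1: 21/31 = 0.6774
  PC2: 10/31 = 0.3226

Step 3 — cumulative fraction after k components = (λ_1 + ... + λ_k) / Σ λ:
  k = 1: 21/31 = 0.6774
  k = 2: (21 + 10)/31 = 31/31 = 1

Summary (fraction, with percent):

explained: PC1 0.6774 (67.74%), PC2 0.3226 (32.26%);  cumulative: 0.6774, 1


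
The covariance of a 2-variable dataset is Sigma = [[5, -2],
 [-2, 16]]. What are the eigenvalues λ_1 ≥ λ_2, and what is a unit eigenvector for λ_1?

Step 1 — characteristic polynomial of 2×2 Sigma:
  det(Sigma - λI) = λ² - trace · λ + det = 0.
  trace = 5 + 16 = 21, det = 5·16 - (-2)² = 76.
Step 2 — discriminant:
  Δ = trace² - 4·det = 441 - 304 = 137.
Step 3 — eigenvalues:
  λ = (trace ± √Δ)/2 = (21 ± 11.7047)/2,
  λ_1 = 16.3523,  λ_2 = 4.6477.

Step 4 — unit eigenvector for λ_1: solve (Sigma - λ_1 I)v = 0. First row:
  (5 - 16.3523)·v_x + (-2)·v_y = 0, i.e. (-11.3523)·v_x + (-2)·v_y = 0,
  so v ∝ (b, λ_1 - a) = (-2, 11.3523); multiply by -1 so the first entry is positive: u = (2, -11.3523).
  ||u|| = √((2)² + (-11.3523)²) = √(132.8758) ≈ 11.5272,
  v_1 = u/||u|| ≈ (0.1735, -0.9848) (||v_1|| = 1).

λ_1 = 16.3523,  λ_2 = 4.6477;  v_1 ≈ (0.1735, -0.9848)


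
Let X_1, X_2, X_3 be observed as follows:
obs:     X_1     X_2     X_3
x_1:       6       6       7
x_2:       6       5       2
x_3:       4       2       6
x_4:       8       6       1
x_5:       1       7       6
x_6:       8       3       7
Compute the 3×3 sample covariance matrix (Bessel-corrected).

Step 1 — column means:
  mean(X_1) = (6 + 6 + 4 + 8 + 1 + 8) / 6 = 33/6 = 5.5
  mean(X_2) = (6 + 5 + 2 + 6 + 7 + 3) / 6 = 29/6 = 4.8333
  mean(X_3) = (7 + 2 + 6 + 1 + 6 + 7) / 6 = 29/6 = 4.8333

Step 2 — sample covariance S[i,j] = (1/(n-1)) · Σ_k (x_{k,i} - mean_i) · (x_{k,j} - mean_j), with n-1 = 5.
  S[X_1,X_1] = ((0.5)·(0.5) + (0.5)·(0.5) + (-1.5)·(-1.5) + (2.5)·(2.5) + (-4.5)·(-4.5) + (2.5)·(2.5)) / 5 = 35.5/5 = 7.1
  S[X_1,X_2] = ((0.5)·(1.1667) + (0.5)·(0.1667) + (-1.5)·(-2.8333) + (2.5)·(1.1667) + (-4.5)·(2.1667) + (2.5)·(-1.8333)) / 5 = -6.5/5 = -1.3
  S[X_1,X_3] = ((0.5)·(2.1667) + (0.5)·(-2.8333) + (-1.5)·(1.1667) + (2.5)·(-3.8333) + (-4.5)·(1.1667) + (2.5)·(2.1667)) / 5 = -11.5/5 = -2.3
  S[X_2,X_2] = ((1.1667)·(1.1667) + (0.1667)·(0.1667) + (-2.8333)·(-2.8333) + (1.1667)·(1.1667) + (2.1667)·(2.1667) + (-1.8333)·(-1.8333)) / 5 = 18.8333/5 = 3.7667
  S[X_2,X_3] = ((1.1667)·(2.1667) + (0.1667)·(-2.8333) + (-2.8333)·(1.1667) + (1.1667)·(-3.8333) + (2.1667)·(1.1667) + (-1.8333)·(2.1667)) / 5 = -7.1667/5 = -1.4333
  S[X_3,X_3] = ((2.1667)·(2.1667) + (-2.8333)·(-2.8333) + (1.1667)·(1.1667) + (-3.8333)·(-3.8333) + (1.1667)·(1.1667) + (2.1667)·(2.1667)) / 5 = 34.8333/5 = 6.9667

S is symmetric (S[j,i] = S[i,j]). Assembling:

S = [[7.1, -1.3, -2.3],
 [-1.3, 3.7667, -1.4333],
 [-2.3, -1.4333, 6.9667]]


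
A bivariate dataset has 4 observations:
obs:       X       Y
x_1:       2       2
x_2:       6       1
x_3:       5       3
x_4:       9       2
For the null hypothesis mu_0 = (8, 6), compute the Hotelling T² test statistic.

Step 1 — sample mean vector:
  mean(X) = (2 + 6 + 5 + 9) / 4 = 22/4 = 5.5
  mean(Y) = (2 + 1 + 3 + 2) / 4 = 8/4 = 2
  x̄ = (5.5, 2),  deviation x̄ - mu_0 = (5.5, 2) - (8, 6) = (-2.5, -4).

Step 2 — sample covariance matrix, S[i,j] = (1/(n-1)) · Σ_k (x_{k,i} - mean_i) · (x_{k,j} - mean_j), divisor n-1 = 3:
  S[X,X] = ((-3.5)·(-3.5) + (0.5)·(0.5) + (-0.5)·(-0.5) + (3.5)·(3.5)) / 3 = 25/3 = 8.3333
  S[X,Y] = ((-3.5)·(0) + (0.5)·(-1) + (-0.5)·(1) + (3.5)·(0)) / 3 = -1/3 = -0.3333
  S[Y,Y] = ((0)·(0) + (-1)·(-1) + (1)·(1) + (0)·(0)) / 3 = 2/3 = 0.6667
  S = [[8.3333, -0.3333],
 [-0.3333, 0.6667]].

Step 3 — invert S. det(S) = 8.3333·0.6667 - (-0.3333)² = 5.4444.
  S^{-1} = (1/det) · [[d, -b], [-b, a]] = [[0.1224, 0.0612],
 [0.0612, 1.5306]].

Step 4 — quadratic form (x̄ - mu_0)^T · S^{-1} · (x̄ - mu_0):
  S^{-1} · (x̄ - mu_0) = (-0.551, -6.2755),
  (x̄ - mu_0)^T · [...] = (-2.5)·(-0.551) + (-4)·(-6.2755) = 26.4796.

Step 5 — scale by n: T² = 4 · 26.4796 = 105.9184.

T² ≈ 105.9184


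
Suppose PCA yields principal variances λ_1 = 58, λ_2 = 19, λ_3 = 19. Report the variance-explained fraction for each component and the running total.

Step 1 — total variance = trace(Sigma) = Σ λ_i = 58 + 19 + 19 = 96.

Step 2 — fraction explained by component i = λ_i / Σ λ:
  PC1: 58/96 = 0.6042
  PC2: 19/96 = 0.1979
  PC3: 19/96 = 0.1979

Step 3 — cumulative fraction after k components = (λ_1 + ... + λ_k) / Σ λ:
  k = 1: 58/96 = 0.6042
  k = 2: (58 + 19)/96 = 77/96 = 0.8021
  k = 3: (58 + 19 + 19)/96 = 96/96 = 1

Summary (fraction, with percent):

explained: PC1 0.6042 (60.42%), PC2 0.1979 (19.79%), PC3 0.1979 (19.79%);  cumulative: 0.6042, 0.8021, 1


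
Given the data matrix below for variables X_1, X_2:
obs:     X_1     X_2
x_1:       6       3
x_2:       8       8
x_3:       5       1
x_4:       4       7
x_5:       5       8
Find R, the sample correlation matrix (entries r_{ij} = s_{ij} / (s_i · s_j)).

Step 1 — column means:
  mean(X_1) = (6 + 8 + 5 + 4 + 5) / 5 = 28/5 = 5.6
  mean(X_2) = (3 + 8 + 1 + 7 + 8) / 5 = 27/5 = 5.4

Step 2 — sample variances and covariances s[i,j] = (1/(n-1)) · Σ_k (x_{k,i} - mean_i) · (x_{k,j} - mean_j), with n-1 = 4:
  s[X_1,X_1] = ((0.4)·(0.4) + (2.4)·(2.4) + (-0.6)·(-0.6) + (-1.6)·(-1.6) + (-0.6)·(-0.6)) / 4 = 9.2/4 = 2.3
  s[X_1,X_2] = ((0.4)·(-2.4) + (2.4)·(2.6) + (-0.6)·(-4.4) + (-1.6)·(1.6) + (-0.6)·(2.6)) / 4 = 3.8/4 = 0.95
  s[X_2,X_2] = ((-2.4)·(-2.4) + (2.6)·(2.6) + (-4.4)·(-4.4) + (1.6)·(1.6) + (2.6)·(2.6)) / 4 = 41.2/4 = 10.3
  Sample standard deviations s_i = √(s[i,i]):
  s(X_1) = √(2.3) = 1.5166
  s(X_2) = √(10.3) = 3.2094

Step 3 — r_{ij} = s_{ij} / (s_i · s_j):
  r[X_1,X_1] = 1 (diagonal).
  r[X_1,X_2] = 0.95 / (1.5166 · 3.2094) = 0.95 / 4.8672 = 0.1952
  r[X_2,X_2] = 1 (diagonal).

R is symmetric with unit diagonal. Assembling:

R = [[1, 0.1952],
 [0.1952, 1]]


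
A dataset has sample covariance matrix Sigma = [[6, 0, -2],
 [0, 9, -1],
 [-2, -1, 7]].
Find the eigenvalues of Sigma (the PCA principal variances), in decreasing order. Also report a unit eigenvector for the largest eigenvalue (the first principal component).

Step 1 — characteristic polynomial p(λ) = det(λI - Sigma) = λ³ - tr·λ² + c_1·λ - det, where tr = trace, c_1 = sum of the principal 2×2 minors, det = det(Sigma):
  tr = 6 + 9 + 7 = 22,
  c_1 = (6·9 - (0)²) + (6·7 - (-2)²) + (9·7 - (-1)²) = 54 + 38 + 62 = 154,
  det = 6·(9·7 - (-1)²) - (0)·((0)·7 - (-1)·(-2)) + (-2)·((0)·(-1) - 9·(-2)) = 6·(62) - (0)·(-2) + (-2)·(18) = 336.
  So p(λ) = λ³ - 22λ² + 154λ - 336.
Step 2 — look for an integer root (rational root theorem: any rational root is an integer divisor of 336). Testing λ = 8:
  p(8) = 512 - 1408 + 1232 - 336 = 0  ✓
  Dividing out (λ - 8): p(λ) = (λ - 8)(λ² - 14λ + 42).
Step 3 — remaining eigenvalues from the quadratic λ² - 14λ + 42 = 0:
  Δ = 14² - 4·42 = 196 - 168 = 28,  λ = (14 ± √28)/2 = (14 ± 5.2915)/2 ≈ 9.6458 or 4.3542.
  Sorted: λ_1 = 9.6458,  λ_2 = 8,  λ_3 = 4.3542  (check: sum = 22 = tr ✓).

Step 4 — unit eigenvector for λ_1 ≈ 9.6458: v spans the null space of (Sigma - λ_1 I), whose rows are
  r_1 = (-3.6458, 0, -2),  r_2 = (0, -0.6458, -1),  r_3 = (-2, -1, -2.6458).
  v is orthogonal to every row, so take v ∝ r_1 × r_2 = ((0)·(-1) - (-2)·(-0.6458), (-2)·(0) - (-3.6458)·(-1), (-3.6458)·(-0.6458) - (0)·(0)) ≈ (-1.2915, -3.6458, 2.3542).
  Rescale (multiply by -1 so the first nonzero entry is positive): u = (1.2915, 3.6458, -2.3542).
  ||u|| = √((1.2915)² + (3.6458)² + (-2.3542)²) = √(20.502) ≈ 4.5279,  v_1 = u/||u|| ≈ (0.2852, 0.8052, -0.5199) (||v_1|| = 1).

λ_1 = 9.6458,  λ_2 = 8,  λ_3 = 4.3542;  v_1 ≈ (0.2852, 0.8052, -0.5199)


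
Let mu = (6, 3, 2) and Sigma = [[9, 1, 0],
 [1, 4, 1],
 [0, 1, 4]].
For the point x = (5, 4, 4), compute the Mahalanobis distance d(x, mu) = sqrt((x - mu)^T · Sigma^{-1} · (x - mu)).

Step 1 — centre the observation: (x - mu) = (-1, 1, 2).

Step 2 — invert Sigma (cofactor / det for 3×3, or solve directly):
  Sigma^{-1} = [[0.1145, -0.0305, 0.0076],
 [-0.0305, 0.2748, -0.0687],
 [0.0076, -0.0687, 0.2672]].

Step 3 — form the quadratic (x - mu)^T · Sigma^{-1} · (x - mu):
  Sigma^{-1} · (x - mu) = (-0.1298, 0.1679, 0.458).
  (x - mu)^T · [Sigma^{-1} · (x - mu)] = (-1)·(-0.1298) + (1)·(0.1679) + (2)·(0.458) = 1.2137.

Step 4 — take square root: d = √(1.2137) ≈ 1.1017.

d(x, mu) = √(1.2137) ≈ 1.1017


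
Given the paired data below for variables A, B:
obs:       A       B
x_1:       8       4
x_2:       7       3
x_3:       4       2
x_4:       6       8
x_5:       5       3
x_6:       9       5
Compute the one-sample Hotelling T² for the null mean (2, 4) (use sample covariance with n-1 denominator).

Step 1 — sample mean vector:
  mean(A) = (8 + 7 + 4 + 6 + 5 + 9) / 6 = 39/6 = 6.5
  mean(B) = (4 + 3 + 2 + 8 + 3 + 5) / 6 = 25/6 = 4.1667
  x̄ = (6.5, 4.1667),  deviation x̄ - mu_0 = (6.5, 4.1667) - (2, 4) = (4.5, 0.1667).

Step 2 — sample covariance matrix, S[i,j] = (1/(n-1)) · Σ_k (x_{k,i} - mean_i) · (x_{k,j} - mean_j), divisor n-1 = 5:
  S[A,A] = ((1.5)·(1.5) + (0.5)·(0.5) + (-2.5)·(-2.5) + (-0.5)·(-0.5) + (-1.5)·(-1.5) + (2.5)·(2.5)) / 5 = 17.5/5 = 3.5
  S[A,B] = ((1.5)·(-0.1667) + (0.5)·(-1.1667) + (-2.5)·(-2.1667) + (-0.5)·(3.8333) + (-1.5)·(-1.1667) + (2.5)·(0.8333)) / 5 = 6.5/5 = 1.3
  S[B,B] = ((-0.1667)·(-0.1667) + (-1.1667)·(-1.1667) + (-2.1667)·(-2.1667) + (3.8333)·(3.8333) + (-1.1667)·(-1.1667) + (0.8333)·(0.8333)) / 5 = 22.8333/5 = 4.5667
  S = [[3.5, 1.3],
 [1.3, 4.5667]].

Step 3 — invert S. det(S) = 3.5·4.5667 - (1.3)² = 14.2933.
  S^{-1} = (1/det) · [[d, -b], [-b, a]] = [[0.3195, -0.091],
 [-0.091, 0.2449]].

Step 4 — quadratic form (x̄ - mu_0)^T · S^{-1} · (x̄ - mu_0):
  S^{-1} · (x̄ - mu_0) = (1.4226, -0.3685),
  (x̄ - mu_0)^T · [...] = (4.5)·(1.4226) + (0.1667)·(-0.3685) = 6.3402.

Step 5 — scale by n: T² = 6 · 6.3402 = 38.041.

T² ≈ 38.041
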